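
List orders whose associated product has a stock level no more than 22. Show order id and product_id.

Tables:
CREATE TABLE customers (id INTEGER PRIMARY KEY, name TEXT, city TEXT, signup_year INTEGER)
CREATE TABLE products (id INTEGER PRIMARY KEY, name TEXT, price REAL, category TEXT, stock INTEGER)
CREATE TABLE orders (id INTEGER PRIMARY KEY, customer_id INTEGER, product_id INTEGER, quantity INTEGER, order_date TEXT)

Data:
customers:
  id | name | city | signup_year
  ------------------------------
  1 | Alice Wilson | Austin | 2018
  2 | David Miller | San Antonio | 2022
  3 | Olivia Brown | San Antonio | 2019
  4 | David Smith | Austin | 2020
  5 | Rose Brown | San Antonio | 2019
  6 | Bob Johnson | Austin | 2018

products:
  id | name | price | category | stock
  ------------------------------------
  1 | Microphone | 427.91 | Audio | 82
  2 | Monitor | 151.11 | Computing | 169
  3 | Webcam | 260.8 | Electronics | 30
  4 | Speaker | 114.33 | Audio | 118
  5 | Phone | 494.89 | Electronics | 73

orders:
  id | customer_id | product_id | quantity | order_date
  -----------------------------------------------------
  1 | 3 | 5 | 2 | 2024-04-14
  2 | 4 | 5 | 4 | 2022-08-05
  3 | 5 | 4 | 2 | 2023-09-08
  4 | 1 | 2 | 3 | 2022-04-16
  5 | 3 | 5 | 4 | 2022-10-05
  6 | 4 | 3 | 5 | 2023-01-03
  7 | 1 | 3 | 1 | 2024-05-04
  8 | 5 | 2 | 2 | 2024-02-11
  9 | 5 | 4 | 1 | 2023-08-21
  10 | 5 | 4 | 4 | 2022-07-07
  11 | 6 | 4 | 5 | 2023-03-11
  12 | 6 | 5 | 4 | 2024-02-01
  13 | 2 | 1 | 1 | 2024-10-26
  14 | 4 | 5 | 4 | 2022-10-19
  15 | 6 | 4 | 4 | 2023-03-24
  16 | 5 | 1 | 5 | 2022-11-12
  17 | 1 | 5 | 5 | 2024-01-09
SELECT id, product_id FROM orders WHERE product_id IN (SELECT id FROM products WHERE stock <= 22)

Execution result:
(no rows)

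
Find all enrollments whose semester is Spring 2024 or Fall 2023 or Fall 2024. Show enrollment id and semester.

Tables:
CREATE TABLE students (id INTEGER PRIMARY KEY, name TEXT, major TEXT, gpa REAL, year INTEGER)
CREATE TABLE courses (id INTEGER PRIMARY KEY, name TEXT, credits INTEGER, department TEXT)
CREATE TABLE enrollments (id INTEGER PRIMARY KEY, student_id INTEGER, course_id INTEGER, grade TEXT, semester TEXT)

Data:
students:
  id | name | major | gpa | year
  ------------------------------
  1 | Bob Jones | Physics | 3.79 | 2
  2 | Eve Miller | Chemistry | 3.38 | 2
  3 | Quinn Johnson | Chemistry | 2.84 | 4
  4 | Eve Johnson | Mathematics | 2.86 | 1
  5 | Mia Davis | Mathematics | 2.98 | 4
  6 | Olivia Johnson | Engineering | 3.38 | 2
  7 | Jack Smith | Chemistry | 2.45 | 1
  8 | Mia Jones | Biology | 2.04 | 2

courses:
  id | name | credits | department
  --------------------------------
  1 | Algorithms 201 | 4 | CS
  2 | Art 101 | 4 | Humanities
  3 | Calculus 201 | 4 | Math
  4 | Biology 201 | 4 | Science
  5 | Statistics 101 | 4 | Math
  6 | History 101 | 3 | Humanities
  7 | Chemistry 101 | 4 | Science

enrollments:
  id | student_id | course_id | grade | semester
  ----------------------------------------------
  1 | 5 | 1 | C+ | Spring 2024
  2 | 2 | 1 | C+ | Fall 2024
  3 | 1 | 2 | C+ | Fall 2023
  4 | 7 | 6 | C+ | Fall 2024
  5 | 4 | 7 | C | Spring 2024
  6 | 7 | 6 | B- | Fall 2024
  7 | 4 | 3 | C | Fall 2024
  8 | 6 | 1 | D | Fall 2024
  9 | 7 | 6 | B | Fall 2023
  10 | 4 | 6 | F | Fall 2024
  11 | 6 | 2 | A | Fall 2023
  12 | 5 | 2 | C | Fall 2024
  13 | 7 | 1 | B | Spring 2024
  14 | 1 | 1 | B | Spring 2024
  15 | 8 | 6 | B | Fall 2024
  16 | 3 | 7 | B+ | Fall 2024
SELECT id, semester FROM enrollments WHERE semester IN ('Spring 2024', 'Fall 2023', 'Fall 2024')

Execution result:
id | semester
1 | Spring 2024
2 | Fall 2024
3 | Fall 2023
4 | Fall 2024
5 | Spring 2024
6 | Fall 2024
7 | Fall 2024
8 | Fall 2024
9 | Fall 2023
10 | Fall 2024
11 | Fall 2023
12 | Fall 2024
13 | Spring 2024
14 | Spring 2024
15 | Fall 2024
16 | Fall 2024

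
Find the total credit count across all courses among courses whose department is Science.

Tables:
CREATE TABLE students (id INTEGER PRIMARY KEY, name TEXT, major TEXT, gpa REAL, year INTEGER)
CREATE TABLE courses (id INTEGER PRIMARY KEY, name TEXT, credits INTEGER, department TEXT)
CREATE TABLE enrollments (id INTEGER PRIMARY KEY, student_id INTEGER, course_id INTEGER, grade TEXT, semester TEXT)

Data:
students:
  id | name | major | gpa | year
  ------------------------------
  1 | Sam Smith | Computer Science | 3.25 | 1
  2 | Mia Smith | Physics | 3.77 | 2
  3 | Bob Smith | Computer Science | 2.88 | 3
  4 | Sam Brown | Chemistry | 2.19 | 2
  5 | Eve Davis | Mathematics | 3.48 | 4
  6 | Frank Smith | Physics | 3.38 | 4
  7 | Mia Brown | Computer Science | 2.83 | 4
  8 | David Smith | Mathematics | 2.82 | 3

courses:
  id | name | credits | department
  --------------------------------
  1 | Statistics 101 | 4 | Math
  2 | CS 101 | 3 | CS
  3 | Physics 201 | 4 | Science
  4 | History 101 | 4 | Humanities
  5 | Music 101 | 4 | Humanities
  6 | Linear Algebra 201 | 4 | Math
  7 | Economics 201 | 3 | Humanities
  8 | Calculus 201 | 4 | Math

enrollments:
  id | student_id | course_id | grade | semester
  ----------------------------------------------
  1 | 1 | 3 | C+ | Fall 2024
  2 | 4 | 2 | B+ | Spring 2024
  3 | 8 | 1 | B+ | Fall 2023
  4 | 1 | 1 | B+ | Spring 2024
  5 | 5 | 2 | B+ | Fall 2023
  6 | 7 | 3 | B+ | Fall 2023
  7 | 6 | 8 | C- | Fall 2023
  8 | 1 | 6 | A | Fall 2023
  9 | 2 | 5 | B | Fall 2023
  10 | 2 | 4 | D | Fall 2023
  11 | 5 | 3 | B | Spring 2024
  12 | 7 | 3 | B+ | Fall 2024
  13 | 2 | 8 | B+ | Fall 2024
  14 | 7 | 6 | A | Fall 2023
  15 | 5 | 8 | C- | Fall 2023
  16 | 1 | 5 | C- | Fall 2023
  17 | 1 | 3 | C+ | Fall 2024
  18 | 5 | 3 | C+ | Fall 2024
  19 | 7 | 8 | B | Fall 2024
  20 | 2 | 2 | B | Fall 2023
SELECT SUM(credits) FROM courses WHERE department = 'Science'

Execution result:
4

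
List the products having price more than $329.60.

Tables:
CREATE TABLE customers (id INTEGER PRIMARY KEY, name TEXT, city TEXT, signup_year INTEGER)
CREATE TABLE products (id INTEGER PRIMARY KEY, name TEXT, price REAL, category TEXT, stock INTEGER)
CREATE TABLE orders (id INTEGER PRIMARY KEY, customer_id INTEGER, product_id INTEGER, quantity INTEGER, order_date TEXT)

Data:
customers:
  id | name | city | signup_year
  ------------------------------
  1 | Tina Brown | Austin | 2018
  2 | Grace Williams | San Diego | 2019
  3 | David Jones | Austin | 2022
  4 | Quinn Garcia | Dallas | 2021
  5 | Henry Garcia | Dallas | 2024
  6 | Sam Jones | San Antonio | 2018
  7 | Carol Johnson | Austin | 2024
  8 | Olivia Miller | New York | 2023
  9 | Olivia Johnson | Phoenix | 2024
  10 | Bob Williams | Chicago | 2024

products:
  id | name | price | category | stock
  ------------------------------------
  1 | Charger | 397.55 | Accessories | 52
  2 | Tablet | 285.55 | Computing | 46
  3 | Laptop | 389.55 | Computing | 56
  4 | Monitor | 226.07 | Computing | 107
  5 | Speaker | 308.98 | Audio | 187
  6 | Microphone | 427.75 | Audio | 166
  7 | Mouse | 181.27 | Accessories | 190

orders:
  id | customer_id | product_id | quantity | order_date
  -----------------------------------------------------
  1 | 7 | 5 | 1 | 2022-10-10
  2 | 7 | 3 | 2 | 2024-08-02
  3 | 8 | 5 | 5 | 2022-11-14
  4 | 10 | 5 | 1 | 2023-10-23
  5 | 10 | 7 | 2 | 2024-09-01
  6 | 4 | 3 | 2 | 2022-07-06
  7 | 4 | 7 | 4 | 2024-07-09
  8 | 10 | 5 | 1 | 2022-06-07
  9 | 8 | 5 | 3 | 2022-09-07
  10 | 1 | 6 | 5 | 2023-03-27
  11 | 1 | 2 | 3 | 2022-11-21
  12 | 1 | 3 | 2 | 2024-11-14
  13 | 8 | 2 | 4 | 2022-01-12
SELECT name, price FROM products WHERE price > 329.6

Execution result:
name | price
Charger | 397.55
Laptop | 389.55
Microphone | 427.75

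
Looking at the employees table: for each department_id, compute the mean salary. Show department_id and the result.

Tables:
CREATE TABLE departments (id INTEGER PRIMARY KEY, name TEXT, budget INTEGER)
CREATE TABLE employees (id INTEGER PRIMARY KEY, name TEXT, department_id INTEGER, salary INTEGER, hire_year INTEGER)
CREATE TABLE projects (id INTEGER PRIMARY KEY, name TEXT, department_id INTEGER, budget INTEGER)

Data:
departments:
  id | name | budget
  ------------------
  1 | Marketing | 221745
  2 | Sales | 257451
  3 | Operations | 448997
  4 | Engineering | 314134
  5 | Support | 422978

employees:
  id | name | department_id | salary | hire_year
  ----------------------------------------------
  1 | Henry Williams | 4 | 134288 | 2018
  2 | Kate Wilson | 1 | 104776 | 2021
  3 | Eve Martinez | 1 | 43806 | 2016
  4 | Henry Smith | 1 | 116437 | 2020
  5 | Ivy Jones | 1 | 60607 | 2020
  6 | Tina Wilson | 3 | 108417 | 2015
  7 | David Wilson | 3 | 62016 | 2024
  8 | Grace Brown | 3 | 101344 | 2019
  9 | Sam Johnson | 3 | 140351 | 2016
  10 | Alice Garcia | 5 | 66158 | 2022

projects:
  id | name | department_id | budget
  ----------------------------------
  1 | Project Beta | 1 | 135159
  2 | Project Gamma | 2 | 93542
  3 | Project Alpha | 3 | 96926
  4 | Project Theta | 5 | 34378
SELECT department_id, AVG(salary) AS avg_salary FROM employees GROUP BY department_id

Execution result:
department_id | avg_salary
1 | 81406.50
3 | 103032.00
4 | 134288.00
5 | 66158.00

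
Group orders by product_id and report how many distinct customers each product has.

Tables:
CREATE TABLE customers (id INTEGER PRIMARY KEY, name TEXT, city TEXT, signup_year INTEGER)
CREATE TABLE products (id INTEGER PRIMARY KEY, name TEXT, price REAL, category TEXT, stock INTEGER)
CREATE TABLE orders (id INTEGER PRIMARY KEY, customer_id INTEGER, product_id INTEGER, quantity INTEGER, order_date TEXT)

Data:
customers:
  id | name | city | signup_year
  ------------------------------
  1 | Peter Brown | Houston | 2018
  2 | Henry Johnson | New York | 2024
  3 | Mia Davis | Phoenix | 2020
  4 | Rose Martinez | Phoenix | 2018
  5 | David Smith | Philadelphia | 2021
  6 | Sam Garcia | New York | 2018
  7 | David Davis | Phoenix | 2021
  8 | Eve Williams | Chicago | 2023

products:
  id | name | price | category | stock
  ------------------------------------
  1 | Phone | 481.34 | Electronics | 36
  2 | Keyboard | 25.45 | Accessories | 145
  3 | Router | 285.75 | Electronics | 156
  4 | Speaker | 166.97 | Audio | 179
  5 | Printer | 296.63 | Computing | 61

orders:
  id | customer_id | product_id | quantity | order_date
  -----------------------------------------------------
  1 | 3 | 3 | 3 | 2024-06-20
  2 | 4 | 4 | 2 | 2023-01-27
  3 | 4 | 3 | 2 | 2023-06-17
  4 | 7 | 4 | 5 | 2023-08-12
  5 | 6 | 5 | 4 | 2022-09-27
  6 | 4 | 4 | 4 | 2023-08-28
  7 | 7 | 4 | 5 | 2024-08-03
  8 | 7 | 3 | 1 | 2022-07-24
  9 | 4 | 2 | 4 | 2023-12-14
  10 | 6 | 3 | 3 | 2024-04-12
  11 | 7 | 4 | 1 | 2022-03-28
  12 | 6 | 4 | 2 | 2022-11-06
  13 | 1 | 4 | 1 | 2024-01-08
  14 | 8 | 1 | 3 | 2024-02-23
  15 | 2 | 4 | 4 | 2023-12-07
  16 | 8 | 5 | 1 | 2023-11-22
SELECT product_id, COUNT(DISTINCT customer_id) AS distinct_customer_count FROM orders GROUP BY product_id

Execution result:
product_id | distinct_customer_count
1 | 1
2 | 1
3 | 4
4 | 5
5 | 2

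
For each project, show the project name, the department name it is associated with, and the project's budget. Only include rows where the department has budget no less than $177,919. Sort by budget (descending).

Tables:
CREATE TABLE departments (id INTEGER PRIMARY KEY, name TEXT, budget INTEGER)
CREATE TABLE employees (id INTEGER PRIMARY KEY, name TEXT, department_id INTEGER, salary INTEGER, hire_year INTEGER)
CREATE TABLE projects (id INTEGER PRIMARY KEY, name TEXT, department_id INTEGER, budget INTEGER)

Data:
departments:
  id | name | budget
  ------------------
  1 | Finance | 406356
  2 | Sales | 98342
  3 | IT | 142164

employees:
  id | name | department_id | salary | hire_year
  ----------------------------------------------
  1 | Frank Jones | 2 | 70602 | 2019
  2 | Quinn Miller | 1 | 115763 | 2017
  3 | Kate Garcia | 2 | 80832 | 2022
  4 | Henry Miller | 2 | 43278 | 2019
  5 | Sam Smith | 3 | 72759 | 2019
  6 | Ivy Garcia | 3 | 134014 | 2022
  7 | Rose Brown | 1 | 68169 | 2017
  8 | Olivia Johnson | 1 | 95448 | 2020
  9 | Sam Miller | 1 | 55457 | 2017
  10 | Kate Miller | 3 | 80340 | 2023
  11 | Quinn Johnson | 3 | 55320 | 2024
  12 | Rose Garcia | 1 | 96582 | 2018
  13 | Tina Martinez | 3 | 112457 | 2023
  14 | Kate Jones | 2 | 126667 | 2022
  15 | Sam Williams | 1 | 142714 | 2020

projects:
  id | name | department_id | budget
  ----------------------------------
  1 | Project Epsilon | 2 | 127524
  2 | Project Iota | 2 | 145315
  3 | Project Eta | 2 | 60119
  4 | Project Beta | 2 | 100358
SELECT c.name, p.name AS department, c.budget FROM projects c JOIN departments p ON c.department_id = p.id WHERE p.budget >= 177919 ORDER BY c.budget DESC

Execution result:
(no rows)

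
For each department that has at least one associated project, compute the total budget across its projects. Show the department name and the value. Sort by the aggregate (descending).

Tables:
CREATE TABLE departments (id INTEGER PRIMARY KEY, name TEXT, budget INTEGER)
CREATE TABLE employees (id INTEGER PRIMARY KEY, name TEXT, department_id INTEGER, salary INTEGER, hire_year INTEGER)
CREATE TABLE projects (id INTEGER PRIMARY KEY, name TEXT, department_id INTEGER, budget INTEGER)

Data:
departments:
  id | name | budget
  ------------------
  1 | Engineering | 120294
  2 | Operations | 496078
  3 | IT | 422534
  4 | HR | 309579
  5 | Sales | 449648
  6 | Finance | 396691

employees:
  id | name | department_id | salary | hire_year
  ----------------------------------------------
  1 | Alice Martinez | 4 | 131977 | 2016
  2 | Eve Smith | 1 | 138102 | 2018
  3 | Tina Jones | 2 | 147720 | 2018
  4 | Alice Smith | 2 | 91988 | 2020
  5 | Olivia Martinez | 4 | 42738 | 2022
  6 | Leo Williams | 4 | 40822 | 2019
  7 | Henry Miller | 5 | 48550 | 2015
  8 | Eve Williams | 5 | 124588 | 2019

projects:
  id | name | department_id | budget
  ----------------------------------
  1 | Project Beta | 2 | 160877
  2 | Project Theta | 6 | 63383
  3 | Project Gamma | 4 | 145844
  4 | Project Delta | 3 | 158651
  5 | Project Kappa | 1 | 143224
SELECT p.name, SUM(c.budget) AS sum_budget FROM projects c JOIN departments p ON c.department_id = p.id GROUP BY p.id, p.name ORDER BY sum_budget DESC

Execution result:
name | sum_budget
Operations | 160877
IT | 158651
HR | 145844
Engineering | 143224
Finance | 63383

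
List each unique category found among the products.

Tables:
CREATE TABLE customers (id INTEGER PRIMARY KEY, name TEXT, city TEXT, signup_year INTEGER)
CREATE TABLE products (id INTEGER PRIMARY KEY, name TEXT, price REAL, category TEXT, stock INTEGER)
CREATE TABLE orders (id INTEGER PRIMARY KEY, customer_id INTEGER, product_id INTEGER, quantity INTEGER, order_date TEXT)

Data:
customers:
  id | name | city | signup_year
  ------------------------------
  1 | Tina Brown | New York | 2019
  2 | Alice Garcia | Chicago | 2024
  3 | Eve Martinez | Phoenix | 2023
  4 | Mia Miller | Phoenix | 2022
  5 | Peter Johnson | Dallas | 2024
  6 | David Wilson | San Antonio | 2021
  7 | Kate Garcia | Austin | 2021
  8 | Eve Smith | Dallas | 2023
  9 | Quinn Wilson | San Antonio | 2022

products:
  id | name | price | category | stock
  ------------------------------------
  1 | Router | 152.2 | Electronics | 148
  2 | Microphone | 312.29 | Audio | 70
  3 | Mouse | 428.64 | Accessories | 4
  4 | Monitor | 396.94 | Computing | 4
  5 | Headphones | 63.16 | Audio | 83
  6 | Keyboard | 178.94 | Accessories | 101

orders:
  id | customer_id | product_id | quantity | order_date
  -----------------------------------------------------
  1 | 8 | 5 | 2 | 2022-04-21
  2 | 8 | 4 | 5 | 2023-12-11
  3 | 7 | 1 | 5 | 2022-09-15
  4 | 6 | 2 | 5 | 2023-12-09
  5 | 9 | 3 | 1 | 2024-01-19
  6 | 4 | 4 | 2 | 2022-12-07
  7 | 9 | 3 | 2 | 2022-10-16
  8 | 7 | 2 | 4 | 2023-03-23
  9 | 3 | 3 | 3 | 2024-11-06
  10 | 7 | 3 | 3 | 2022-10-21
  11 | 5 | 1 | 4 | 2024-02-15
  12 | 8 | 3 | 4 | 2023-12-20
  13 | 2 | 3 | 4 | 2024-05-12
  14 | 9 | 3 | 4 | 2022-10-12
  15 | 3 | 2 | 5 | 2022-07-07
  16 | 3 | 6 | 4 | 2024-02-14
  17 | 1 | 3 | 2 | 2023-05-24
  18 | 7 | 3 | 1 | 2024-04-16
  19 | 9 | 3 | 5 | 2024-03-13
SELECT DISTINCT category FROM products

Execution result:
category
Electronics
Audio
Accessories
Computing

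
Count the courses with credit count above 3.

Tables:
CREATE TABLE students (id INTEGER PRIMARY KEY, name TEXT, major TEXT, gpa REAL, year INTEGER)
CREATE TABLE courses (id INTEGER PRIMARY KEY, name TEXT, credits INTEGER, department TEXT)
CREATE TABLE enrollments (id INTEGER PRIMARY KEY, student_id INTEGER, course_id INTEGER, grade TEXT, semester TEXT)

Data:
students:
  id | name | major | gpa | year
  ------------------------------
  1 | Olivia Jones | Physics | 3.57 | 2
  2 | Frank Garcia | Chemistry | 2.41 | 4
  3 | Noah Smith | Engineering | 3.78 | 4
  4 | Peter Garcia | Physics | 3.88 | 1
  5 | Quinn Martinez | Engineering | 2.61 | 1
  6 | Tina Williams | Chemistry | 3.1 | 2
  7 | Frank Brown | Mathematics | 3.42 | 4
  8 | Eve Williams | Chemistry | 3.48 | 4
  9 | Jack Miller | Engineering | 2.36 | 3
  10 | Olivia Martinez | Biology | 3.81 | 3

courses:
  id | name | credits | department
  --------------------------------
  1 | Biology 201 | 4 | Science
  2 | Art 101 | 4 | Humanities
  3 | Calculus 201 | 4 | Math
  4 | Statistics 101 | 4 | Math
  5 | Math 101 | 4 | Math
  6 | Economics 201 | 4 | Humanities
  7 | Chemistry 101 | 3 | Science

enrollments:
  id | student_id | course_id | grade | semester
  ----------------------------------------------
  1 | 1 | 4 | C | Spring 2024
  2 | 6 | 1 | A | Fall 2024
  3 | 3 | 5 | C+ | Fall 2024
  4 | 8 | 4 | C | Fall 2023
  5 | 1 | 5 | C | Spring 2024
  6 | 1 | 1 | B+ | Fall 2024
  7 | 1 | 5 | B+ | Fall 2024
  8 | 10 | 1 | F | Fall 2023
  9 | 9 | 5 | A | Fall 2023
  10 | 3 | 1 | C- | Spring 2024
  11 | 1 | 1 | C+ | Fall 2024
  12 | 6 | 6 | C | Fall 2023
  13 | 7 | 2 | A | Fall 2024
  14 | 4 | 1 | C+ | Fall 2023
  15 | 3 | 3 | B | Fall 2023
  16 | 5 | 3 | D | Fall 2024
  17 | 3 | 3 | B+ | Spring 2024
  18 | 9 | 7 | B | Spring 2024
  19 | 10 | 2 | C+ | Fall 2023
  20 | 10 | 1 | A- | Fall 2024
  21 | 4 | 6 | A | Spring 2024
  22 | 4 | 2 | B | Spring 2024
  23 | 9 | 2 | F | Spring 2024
SELECT COUNT(*) FROM courses WHERE credits > 3

Execution result:
6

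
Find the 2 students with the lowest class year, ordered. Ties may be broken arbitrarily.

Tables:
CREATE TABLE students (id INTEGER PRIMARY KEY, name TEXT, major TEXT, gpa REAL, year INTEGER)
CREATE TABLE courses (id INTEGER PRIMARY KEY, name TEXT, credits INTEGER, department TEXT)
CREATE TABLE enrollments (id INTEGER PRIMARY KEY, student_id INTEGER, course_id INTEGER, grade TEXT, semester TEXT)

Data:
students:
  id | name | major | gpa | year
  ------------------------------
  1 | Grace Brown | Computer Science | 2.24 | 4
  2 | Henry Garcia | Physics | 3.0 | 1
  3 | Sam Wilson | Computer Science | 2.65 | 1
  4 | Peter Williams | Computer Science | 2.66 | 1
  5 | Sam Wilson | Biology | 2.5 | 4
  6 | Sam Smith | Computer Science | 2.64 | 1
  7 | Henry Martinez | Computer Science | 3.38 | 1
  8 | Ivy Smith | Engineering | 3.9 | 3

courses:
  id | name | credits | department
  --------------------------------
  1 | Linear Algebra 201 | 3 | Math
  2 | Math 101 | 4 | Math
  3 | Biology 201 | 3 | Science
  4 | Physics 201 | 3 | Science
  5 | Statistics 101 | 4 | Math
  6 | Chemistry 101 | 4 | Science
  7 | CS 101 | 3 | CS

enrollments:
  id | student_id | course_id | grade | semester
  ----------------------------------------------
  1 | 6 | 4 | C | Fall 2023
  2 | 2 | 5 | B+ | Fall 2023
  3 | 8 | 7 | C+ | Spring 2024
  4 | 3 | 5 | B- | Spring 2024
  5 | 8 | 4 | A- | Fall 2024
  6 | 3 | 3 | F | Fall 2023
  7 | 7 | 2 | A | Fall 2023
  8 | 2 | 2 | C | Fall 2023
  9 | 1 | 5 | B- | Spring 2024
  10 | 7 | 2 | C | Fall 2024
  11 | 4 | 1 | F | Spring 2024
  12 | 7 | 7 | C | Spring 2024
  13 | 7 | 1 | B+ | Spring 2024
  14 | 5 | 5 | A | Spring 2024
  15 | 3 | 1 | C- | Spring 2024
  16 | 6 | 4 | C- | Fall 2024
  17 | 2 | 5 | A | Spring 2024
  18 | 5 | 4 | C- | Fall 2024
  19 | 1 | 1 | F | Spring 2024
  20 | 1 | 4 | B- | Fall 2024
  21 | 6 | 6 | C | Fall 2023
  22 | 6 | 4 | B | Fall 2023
SELECT name, year FROM students ORDER BY year ASC LIMIT 2

Execution result:
name | year
Henry Garcia | 1
Sam Wilson | 1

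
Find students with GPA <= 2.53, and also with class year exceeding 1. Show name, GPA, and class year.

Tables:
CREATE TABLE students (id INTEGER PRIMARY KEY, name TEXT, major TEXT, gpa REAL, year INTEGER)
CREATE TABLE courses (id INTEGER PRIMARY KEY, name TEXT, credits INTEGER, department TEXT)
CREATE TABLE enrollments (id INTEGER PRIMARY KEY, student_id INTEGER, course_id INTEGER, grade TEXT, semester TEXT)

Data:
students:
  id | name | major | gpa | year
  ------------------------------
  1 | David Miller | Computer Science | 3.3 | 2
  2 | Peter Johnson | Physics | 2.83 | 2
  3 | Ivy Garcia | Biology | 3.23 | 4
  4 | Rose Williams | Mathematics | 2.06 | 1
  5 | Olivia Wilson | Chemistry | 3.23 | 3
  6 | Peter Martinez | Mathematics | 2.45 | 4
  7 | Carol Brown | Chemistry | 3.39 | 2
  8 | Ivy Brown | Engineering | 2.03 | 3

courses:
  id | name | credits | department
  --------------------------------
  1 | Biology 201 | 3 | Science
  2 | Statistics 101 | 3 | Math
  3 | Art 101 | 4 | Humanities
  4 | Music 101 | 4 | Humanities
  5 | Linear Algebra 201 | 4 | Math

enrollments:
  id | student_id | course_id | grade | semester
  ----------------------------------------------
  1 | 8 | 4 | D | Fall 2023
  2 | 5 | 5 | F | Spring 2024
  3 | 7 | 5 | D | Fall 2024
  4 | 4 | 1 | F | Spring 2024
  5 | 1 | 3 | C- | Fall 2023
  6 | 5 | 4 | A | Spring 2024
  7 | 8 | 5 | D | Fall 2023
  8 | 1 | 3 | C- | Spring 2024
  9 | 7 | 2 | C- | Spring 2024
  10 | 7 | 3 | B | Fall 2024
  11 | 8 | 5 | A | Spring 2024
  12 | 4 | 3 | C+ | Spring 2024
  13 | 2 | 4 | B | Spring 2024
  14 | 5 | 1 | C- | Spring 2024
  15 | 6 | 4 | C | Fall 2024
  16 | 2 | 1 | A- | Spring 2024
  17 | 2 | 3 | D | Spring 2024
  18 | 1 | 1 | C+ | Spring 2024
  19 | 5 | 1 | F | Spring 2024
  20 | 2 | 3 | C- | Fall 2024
SELECT name, gpa, year FROM students WHERE gpa <= 2.53 AND year > 1

Execution result:
name | gpa | year
Peter Martinez | 2.45 | 4
Ivy Brown | 2.03 | 3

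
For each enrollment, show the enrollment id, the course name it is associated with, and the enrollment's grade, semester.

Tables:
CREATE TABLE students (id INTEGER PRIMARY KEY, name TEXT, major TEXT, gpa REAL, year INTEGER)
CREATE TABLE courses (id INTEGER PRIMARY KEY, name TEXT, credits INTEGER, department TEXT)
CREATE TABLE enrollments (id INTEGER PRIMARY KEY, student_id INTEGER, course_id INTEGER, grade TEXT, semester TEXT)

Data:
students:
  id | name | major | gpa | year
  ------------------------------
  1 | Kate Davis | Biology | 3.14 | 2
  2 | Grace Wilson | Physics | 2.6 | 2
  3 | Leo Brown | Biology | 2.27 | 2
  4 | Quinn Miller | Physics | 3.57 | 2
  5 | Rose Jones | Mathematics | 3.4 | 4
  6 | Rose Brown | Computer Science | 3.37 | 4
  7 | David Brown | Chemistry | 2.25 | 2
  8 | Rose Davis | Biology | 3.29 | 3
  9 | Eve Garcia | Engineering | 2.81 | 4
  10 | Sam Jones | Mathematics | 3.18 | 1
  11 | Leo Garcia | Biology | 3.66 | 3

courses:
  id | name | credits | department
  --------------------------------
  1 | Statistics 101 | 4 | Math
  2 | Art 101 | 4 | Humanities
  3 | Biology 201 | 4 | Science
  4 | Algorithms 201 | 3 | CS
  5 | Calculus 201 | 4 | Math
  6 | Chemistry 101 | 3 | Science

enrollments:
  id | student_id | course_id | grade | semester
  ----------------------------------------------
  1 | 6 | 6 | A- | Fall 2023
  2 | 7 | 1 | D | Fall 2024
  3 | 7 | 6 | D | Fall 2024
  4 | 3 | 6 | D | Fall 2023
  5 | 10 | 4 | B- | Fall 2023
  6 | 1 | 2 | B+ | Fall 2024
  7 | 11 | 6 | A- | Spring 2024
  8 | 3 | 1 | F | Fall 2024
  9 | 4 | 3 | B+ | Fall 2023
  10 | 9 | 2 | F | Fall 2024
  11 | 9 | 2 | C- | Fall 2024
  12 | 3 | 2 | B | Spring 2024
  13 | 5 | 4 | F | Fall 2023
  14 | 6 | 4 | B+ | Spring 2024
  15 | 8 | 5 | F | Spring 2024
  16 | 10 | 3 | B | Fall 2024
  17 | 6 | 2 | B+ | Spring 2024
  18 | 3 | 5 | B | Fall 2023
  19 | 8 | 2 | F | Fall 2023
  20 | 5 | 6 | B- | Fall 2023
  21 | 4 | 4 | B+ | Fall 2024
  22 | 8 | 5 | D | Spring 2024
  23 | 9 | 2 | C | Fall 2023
SELECT c.id, p.name AS course, c.grade, c.semester FROM enrollments c JOIN courses p ON c.course_id = p.id

Execution result:
id | course | grade | semester
1 | Chemistry 101 | A- | Fall 2023
2 | Statistics 101 | D | Fall 2024
3 | Chemistry 101 | D | Fall 2024
4 | Chemistry 101 | D | Fall 2023
5 | Algorithms 201 | B- | Fall 2023
6 | Art 101 | B+ | Fall 2024
7 | Chemistry 101 | A- | Spring 2024
8 | Statistics 101 | F | Fall 2024
9 | Biology 201 | B+ | Fall 2023
10 | Art 101 | F | Fall 2024
11 | Art 101 | C- | Fall 2024
12 | Art 101 | B | Spring 2024
13 | Algorithms 201 | F | Fall 2023
14 | Algorithms 201 | B+ | Spring 2024
15 | Calculus 201 | F | Spring 2024
16 | Biology 201 | B | Fall 2024
17 | Art 101 | B+ | Spring 2024
18 | Calculus 201 | B | Fall 2023
19 | Art 101 | F | Fall 2023
20 | Chemistry 101 | B- | Fall 2023
21 | Algorithms 201 | B+ | Fall 2024
22 | Calculus 201 | D | Spring 2024
23 | Art 101 | C | Fall 2023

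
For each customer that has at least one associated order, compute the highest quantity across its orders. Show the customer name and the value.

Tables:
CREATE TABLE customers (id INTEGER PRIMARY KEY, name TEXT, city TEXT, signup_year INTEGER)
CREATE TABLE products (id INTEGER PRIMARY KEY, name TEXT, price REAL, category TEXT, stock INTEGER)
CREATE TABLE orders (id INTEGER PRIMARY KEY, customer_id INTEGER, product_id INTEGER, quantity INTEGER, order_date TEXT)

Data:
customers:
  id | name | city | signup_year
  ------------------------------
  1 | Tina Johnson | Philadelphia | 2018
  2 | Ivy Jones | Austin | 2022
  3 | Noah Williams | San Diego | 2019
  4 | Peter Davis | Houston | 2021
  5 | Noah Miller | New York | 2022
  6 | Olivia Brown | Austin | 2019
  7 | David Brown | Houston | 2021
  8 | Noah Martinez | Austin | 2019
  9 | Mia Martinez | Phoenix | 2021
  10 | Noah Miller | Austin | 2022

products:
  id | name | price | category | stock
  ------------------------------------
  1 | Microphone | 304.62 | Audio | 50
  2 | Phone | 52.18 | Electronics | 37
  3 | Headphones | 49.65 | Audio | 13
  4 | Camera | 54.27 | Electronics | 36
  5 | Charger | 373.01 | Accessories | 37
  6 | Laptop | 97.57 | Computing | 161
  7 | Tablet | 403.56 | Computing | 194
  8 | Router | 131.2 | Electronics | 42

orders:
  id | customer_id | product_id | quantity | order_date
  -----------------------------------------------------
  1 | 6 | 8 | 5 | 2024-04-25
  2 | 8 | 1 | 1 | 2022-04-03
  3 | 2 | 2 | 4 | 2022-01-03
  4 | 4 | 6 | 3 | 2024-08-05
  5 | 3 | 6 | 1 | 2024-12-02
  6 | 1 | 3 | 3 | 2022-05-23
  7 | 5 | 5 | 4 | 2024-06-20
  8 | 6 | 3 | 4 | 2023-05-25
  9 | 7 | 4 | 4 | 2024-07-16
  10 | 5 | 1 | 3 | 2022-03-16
SELECT p.name, MAX(c.quantity) AS max_quantity FROM orders c JOIN customers p ON c.customer_id = p.id GROUP BY p.id, p.name

Execution result:
name | max_quantity
Tina Johnson | 3
Ivy Jones | 4
Noah Williams | 1
Peter Davis | 3
Noah Miller | 4
Olivia Brown | 5
David Brown | 4
Noah Martinez | 1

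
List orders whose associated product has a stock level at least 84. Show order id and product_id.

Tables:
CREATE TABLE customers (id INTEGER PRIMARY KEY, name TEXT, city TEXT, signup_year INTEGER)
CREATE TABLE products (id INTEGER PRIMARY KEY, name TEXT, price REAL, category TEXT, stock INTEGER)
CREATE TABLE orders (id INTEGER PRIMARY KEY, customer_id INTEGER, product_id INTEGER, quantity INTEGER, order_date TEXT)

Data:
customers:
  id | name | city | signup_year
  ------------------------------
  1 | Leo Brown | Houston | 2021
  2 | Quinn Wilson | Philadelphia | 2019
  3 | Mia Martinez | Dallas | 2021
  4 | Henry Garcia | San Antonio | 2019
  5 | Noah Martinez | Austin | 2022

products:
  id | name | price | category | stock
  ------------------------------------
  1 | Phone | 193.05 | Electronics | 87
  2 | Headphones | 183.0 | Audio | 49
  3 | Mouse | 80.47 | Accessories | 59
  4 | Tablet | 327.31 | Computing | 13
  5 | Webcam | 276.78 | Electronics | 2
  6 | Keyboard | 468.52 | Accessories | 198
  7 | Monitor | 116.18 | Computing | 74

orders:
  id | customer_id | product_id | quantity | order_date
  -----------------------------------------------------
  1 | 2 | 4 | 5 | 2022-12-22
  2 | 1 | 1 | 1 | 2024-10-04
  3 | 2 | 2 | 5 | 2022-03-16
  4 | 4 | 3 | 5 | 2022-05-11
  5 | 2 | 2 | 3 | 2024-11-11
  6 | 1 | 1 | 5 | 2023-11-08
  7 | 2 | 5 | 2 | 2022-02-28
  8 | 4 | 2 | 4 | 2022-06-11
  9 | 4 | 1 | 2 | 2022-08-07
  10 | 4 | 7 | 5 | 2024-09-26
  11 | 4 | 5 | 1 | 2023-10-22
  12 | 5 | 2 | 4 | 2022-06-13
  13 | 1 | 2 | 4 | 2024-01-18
SELECT id, product_id FROM orders WHERE product_id IN (SELECT id FROM products WHERE stock >= 84)

Execution result:
id | product_id
2 | 1
6 | 1
9 | 1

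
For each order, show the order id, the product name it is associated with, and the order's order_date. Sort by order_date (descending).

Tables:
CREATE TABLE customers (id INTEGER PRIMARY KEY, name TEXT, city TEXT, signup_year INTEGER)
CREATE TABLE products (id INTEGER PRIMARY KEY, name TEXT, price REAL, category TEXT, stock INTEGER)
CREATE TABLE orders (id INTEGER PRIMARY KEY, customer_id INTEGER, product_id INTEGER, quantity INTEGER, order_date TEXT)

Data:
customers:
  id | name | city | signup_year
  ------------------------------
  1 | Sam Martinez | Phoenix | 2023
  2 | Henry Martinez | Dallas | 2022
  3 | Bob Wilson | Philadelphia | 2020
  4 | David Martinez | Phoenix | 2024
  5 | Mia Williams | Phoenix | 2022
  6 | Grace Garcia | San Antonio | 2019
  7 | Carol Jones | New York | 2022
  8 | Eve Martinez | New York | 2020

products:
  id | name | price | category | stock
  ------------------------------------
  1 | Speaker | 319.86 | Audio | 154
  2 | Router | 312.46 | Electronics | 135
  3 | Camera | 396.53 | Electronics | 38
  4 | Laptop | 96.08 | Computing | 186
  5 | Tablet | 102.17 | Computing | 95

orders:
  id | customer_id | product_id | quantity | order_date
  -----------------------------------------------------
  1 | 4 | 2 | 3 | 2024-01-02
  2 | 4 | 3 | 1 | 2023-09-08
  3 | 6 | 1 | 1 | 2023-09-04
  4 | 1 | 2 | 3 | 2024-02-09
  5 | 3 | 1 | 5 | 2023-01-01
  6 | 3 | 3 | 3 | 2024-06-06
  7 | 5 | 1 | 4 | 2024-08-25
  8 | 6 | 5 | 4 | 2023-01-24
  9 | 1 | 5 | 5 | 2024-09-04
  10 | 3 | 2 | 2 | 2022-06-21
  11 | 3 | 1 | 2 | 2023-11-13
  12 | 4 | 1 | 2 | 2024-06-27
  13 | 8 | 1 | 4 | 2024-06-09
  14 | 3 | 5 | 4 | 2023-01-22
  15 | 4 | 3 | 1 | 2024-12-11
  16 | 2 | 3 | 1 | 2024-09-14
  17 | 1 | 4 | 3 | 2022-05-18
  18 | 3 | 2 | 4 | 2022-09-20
SELECT c.id, p.name AS product, c.order_date FROM orders c JOIN products p ON c.product_id = p.id ORDER BY c.order_date DESC

Execution result:
id | product | order_date
15 | Camera | 2024-12-11
16 | Camera | 2024-09-14
9 | Tablet | 2024-09-04
7 | Speaker | 2024-08-25
12 | Speaker | 2024-06-27
13 | Speaker | 2024-06-09
6 | Camera | 2024-06-06
4 | Router | 2024-02-09
1 | Router | 2024-01-02
11 | Speaker | 2023-11-13
2 | Camera | 2023-09-08
3 | Speaker | 2023-09-04
8 | Tablet | 2023-01-24
14 | Tablet | 2023-01-22
5 | Speaker | 2023-01-01
18 | Router | 2022-09-20
10 | Router | 2022-06-21
17 | Laptop | 2022-05-18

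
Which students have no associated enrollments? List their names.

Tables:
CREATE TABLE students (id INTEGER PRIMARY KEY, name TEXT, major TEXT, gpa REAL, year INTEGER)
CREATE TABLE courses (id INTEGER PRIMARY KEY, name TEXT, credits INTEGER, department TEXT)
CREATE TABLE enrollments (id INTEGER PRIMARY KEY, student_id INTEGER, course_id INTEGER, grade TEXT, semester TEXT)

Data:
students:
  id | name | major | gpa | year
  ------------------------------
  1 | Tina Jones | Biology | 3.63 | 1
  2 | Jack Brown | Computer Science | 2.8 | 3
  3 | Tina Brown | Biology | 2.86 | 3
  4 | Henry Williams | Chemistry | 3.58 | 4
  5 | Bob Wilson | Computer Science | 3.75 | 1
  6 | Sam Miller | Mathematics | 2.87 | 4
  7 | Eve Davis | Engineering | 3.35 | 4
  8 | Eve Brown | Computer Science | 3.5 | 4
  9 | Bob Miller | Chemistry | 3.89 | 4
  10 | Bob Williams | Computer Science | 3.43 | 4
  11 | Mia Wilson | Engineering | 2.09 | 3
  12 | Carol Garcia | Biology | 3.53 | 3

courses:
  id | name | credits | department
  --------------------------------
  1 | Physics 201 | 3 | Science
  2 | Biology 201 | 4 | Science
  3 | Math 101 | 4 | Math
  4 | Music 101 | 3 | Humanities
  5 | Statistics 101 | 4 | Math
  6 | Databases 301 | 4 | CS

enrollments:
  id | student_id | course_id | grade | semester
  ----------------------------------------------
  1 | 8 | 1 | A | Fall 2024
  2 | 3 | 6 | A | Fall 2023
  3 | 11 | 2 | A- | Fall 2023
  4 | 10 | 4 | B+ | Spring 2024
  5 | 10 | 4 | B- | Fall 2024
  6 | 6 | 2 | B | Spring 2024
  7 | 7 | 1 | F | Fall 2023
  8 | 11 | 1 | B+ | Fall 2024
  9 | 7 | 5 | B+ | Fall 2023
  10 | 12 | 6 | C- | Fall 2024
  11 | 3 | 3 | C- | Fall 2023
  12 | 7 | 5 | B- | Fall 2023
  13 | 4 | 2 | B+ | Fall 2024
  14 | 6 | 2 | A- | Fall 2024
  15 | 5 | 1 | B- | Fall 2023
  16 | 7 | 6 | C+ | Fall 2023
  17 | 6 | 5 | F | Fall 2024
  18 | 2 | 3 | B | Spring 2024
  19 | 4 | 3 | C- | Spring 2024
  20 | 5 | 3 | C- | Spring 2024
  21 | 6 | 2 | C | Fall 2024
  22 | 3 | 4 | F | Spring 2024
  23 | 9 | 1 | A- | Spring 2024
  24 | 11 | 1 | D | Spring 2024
SELECT p.name FROM students p LEFT JOIN enrollments c ON c.student_id = p.id WHERE c.id IS NULL

Execution result:
Tina Jones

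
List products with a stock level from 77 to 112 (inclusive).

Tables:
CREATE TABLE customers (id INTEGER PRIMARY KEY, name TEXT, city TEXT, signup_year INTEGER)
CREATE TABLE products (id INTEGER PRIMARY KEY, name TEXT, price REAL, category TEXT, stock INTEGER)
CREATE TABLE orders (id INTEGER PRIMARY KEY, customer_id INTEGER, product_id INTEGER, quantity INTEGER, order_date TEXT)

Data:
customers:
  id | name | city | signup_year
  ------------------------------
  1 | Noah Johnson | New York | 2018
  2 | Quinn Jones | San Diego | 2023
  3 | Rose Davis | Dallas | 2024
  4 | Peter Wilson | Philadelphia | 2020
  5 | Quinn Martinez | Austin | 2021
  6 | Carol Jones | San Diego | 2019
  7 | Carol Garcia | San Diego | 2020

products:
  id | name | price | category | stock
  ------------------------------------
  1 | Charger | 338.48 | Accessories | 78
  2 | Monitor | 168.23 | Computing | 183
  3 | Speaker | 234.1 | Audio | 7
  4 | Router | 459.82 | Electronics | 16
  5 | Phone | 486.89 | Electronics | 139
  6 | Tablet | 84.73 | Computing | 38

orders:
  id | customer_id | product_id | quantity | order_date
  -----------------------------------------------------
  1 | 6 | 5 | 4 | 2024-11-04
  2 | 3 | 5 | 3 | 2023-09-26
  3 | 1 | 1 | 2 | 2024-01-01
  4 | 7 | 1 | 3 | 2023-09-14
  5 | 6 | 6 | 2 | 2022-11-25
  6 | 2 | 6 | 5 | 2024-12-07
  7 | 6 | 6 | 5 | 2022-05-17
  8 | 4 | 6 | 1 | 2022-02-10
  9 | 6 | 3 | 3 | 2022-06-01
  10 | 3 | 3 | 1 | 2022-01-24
SELECT name, stock FROM products WHERE stock BETWEEN 77 AND 112

Execution result:
name | stock
Charger | 78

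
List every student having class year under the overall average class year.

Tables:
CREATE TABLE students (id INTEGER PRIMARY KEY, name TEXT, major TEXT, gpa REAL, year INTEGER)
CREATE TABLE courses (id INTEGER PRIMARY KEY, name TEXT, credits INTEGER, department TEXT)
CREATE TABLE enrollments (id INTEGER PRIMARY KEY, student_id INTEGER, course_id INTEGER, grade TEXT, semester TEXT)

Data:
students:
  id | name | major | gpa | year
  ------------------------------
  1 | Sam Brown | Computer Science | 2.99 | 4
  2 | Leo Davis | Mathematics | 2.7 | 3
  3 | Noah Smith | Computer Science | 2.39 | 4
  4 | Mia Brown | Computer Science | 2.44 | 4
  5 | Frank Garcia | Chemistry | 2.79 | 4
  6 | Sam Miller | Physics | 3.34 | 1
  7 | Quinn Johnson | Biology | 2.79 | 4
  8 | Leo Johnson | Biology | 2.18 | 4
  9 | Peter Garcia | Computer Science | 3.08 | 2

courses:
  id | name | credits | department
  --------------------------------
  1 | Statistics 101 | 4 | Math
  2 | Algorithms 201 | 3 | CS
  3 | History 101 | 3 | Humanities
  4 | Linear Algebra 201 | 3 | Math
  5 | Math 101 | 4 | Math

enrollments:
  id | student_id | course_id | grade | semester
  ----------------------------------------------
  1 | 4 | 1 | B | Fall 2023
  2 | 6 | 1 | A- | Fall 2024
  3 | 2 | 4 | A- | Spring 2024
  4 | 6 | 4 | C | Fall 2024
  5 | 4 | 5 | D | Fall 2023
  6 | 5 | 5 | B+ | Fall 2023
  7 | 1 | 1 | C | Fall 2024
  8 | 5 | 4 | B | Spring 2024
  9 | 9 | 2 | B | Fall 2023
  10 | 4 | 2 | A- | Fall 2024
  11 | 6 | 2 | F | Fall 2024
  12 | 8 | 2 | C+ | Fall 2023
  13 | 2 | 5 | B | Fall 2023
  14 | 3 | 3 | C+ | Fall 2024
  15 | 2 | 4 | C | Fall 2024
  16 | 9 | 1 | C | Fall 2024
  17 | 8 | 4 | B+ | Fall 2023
SELECT name, year FROM students WHERE year < (SELECT AVG(year) FROM students)

Execution result:
name | year
Leo Davis | 3
Sam Miller | 1
Peter Garcia | 2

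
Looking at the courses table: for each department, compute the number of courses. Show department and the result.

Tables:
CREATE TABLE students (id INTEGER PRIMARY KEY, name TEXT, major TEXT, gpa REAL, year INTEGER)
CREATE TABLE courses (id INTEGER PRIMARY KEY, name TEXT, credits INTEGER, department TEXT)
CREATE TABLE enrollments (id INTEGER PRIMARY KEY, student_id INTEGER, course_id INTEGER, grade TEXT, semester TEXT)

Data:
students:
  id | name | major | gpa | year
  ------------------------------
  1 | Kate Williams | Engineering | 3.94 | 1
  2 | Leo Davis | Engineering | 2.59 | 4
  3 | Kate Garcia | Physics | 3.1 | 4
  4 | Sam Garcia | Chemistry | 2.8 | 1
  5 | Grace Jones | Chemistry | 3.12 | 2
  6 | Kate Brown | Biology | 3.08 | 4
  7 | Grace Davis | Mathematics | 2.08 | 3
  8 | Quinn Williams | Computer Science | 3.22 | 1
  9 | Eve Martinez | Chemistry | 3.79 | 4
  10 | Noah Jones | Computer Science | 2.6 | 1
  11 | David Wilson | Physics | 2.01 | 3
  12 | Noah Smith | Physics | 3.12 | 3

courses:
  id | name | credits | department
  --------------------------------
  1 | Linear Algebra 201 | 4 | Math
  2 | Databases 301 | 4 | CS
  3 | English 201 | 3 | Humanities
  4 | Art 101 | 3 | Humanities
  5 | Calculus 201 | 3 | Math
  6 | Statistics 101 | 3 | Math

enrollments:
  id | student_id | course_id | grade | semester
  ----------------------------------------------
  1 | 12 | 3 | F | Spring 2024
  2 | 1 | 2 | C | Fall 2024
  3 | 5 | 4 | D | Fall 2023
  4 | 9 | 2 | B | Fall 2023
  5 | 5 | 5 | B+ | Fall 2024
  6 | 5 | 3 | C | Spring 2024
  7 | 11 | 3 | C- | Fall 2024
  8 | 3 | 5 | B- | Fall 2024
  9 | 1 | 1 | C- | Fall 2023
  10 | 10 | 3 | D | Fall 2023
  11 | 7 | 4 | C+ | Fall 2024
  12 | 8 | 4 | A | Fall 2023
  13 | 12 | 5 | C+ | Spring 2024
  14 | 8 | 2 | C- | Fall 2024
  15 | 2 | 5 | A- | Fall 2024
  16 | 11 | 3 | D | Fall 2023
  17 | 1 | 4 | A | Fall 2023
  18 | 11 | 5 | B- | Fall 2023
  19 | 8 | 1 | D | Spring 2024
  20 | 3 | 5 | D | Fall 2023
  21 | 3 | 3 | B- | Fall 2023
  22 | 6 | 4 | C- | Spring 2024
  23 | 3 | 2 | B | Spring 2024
SELECT department, COUNT(*) AS n FROM courses GROUP BY department

Execution result:
department | n
CS | 1
Humanities | 2
Math | 3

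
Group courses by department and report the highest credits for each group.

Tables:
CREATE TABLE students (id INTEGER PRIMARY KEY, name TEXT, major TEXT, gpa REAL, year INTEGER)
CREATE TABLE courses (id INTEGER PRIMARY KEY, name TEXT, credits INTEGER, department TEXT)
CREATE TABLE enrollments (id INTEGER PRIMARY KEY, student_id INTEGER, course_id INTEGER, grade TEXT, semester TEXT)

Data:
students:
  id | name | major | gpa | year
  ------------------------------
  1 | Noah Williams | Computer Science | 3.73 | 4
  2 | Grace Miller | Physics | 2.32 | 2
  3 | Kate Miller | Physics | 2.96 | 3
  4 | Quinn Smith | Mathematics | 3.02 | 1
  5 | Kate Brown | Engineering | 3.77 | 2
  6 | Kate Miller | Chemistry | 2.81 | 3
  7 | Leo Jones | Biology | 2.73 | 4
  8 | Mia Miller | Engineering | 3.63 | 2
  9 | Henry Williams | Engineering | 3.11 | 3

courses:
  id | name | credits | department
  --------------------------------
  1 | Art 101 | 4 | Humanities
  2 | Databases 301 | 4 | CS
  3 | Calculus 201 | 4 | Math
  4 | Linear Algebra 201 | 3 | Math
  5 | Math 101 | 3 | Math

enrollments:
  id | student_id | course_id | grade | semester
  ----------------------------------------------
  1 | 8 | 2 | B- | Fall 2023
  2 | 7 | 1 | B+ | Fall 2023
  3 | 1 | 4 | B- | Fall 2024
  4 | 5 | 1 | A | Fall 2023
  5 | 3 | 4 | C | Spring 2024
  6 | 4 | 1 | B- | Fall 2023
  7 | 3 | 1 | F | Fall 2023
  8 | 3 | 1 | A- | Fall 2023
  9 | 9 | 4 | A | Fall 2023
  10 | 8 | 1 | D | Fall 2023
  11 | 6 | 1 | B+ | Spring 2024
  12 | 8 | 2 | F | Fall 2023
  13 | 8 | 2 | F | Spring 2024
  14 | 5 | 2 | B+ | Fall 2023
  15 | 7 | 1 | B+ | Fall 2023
SELECT department, MAX(credits) AS max_credits FROM courses GROUP BY department

Execution result:
department | max_credits
CS | 4
Humanities | 4
Math | 4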